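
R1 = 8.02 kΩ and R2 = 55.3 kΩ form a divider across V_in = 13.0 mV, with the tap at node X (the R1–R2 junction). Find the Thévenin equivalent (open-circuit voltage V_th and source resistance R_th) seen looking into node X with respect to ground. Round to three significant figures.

V_th ≈ 11.4 mV, R_th ≈ 7.00 kΩ

With X open, the divider is unloaded: V_th = 13.0 × 55.3/63.32 = 11.35 mV.
Zeroing V_in shorts the top of R1 to ground, so R_th = R1 ‖ R2 = 7.004 kΩ.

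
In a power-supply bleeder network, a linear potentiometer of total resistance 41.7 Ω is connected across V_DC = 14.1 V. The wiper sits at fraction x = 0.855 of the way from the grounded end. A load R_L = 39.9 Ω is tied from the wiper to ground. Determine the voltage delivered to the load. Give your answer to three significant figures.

Split the track: R_lower = x·R_p = 35.65 Ω, R_upper = (1−x)·R_p = 6.047 Ω.
R_L loads the lower segment: effective lower R = 18.83 Ω.
Loaded-divider output: V_out = 14.1 × 0.7569 = 10.67 V.
(Unloaded: V_out = x·V_DC = 12.1 V.)

V_out ≈ 10.7 V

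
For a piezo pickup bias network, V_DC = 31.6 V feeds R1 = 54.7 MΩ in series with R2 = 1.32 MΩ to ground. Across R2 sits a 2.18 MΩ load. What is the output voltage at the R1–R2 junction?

V_out ≈ 0.468 V

First combine the lower leg with the load: R2 ‖ R_L = 0.8222 MΩ.
Voltage divider with the loaded lower leg: V_out = 31.6 × 0.8222/(54.7 + 0.8222) = 31.6 × 0.01481 = 0.4679 V.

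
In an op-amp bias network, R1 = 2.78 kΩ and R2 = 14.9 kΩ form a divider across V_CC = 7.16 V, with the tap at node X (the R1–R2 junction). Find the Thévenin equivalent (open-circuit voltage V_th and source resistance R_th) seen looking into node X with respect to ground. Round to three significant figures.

Open-circuit (no load on X): V_th = V_CC · R2/(R1 + R2) = 7.16 × 14.9/(2.780 + 14.9) = 6.034 V.
Looking into X with the source shorted: R_th = R1·R2/(R1+R2) = 2.780 × 14.9/17.68 = 2.343 kΩ.

V_th ≈ 6.03 V, R_th ≈ 2.34 kΩ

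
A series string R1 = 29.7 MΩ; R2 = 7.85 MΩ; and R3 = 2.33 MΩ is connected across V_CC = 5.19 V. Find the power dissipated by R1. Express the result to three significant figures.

P ≈ 0.503 µW

ΣR = 39.88 MΩ → I = 5.19/39.88 = 0.1301 µA.
V(R1) = I·R = 3.865 V; P = V·I = 3.865 × 0.1301 = 0.5030 µW.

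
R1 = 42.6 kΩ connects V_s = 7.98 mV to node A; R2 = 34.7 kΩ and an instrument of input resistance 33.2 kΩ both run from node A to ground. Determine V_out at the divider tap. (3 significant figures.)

V_out ≈ 2.27 mV

The load sits in parallel with R2, giving an effective lower resistance R2' = R2·R_L/(R2+R_L) = 16.97 kΩ.
Voltage divider with the loaded lower leg: V_out = 7.98 × 16.97/(42.6 + 16.97) = 7.98 × 0.2848 = 2.273 mV.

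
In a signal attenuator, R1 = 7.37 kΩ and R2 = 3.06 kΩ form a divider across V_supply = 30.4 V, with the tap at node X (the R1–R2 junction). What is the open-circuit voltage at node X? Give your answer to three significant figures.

V_th ≈ 8.92 V

With X open, the divider is unloaded: V_th = 30.4 × 3.06/10.43 = 8.919 V.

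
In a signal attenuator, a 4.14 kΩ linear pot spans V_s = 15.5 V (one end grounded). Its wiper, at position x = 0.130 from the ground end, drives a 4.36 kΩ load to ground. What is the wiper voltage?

Lower segment x·R_p = 0.5382 kΩ; upper segment (1−x)·R_p = 3.602 kΩ.
R_L loads the lower segment: effective lower R = 0.4791 kΩ.
Loaded-divider output: V_out = 15.5 × 0.1174 = 1.820 V.
(Unloaded: V_out = x·V_s = 2.02 V.)

V_out ≈ 1.82 V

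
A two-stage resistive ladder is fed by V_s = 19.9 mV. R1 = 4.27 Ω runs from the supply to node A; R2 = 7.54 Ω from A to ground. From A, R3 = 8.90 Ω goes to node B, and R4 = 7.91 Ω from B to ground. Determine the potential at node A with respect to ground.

The second stage (R3 + R4 = 16.81 Ω) loads node A in parallel with R2.
R2 ‖ (R3+R4) = 5.205 Ω.
So V_A = 19.9 × 0.5494 = 10.93 mV.

V_A ≈ 10.9 mV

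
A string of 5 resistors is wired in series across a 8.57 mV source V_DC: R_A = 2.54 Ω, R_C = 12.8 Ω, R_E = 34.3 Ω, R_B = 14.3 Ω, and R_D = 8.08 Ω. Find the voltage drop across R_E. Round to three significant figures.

V ≈ 4.08 mV

ΣR = 2.54 + 12.8 + 34.3 + 14.3 + 8.08 = 72.02 Ω.
By the voltage-divider rule, V = 8.57 × 34.30/72.02 = 4.082 mV.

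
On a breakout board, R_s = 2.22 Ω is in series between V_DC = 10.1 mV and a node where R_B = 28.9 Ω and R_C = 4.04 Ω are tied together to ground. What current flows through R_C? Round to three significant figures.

Combine the parallel branches: R_p = (1/28.9 + 1/4.04)⁻¹ = 3.545 Ω.
Node voltage V_A = V_DC · R_p/(R_s + R_p) = 10.1 × 0.6149 = 6.210 mV.
I(R_C) = V_A / R_C = 6.210/4.04 = 1.537 mA.

I ≈ 1.54 mA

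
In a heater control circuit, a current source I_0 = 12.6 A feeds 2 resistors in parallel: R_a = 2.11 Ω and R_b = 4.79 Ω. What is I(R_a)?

I ≈ 8.75 A

Two-branch current divider: I_k = I_0 · R_other/(R_1 + R_2).
So I = 12.6 × 4.79/6.900 = 8.747 A.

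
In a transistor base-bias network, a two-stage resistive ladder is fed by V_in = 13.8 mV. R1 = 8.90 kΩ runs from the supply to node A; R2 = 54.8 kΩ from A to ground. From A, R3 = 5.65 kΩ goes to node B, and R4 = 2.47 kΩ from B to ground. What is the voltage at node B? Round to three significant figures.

Node A sees R2 in parallel with the series input of stage 2, R3 + R4 = 8.120 kΩ.
R2 ‖ (R3+R4) = 7.072 kΩ.
So V_A = 13.8 × 0.4428 = 6.110 mV.
V_B = V_A × 0.3042 = 1.859 mV.

V_B ≈ 1.86 mV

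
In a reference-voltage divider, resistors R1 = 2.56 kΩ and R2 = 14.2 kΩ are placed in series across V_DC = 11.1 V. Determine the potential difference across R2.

V ≈ 9.40 V

Total series resistance ΣR = 2.56 + 14.2 = 16.76 kΩ.
By the voltage-divider rule, V = 11.1 × 14.20/16.76 = 9.405 V.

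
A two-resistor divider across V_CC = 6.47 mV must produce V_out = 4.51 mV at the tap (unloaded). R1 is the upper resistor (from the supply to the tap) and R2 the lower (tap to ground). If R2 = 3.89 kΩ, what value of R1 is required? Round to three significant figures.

The divider ratio is R2/(R1+R2) = 4.51/6.47 = 0.6971.
R1 = R2·(1/k − 1) = 3.89 × 0.4346 = 1.691 kΩ.

R1 ≈ 1.69 kΩ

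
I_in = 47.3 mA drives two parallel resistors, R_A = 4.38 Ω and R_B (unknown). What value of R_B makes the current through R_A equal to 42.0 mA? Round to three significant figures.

R_B ≈ 34.7 Ω

The fraction through R_A equals R_B/(R_A+R_B).
42.0/47.3 = R_B/(R_A + R_B) → R_B = R_A · (0.8879)/(1 − 0.8879) = 4.38 × 7.925 = 34.71 Ω.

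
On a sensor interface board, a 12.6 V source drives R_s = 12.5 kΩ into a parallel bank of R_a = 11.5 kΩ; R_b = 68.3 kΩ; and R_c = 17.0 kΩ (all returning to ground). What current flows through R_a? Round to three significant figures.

Combine the parallel branches: R_p = (1/11.5 + 1/68.3 + 1/17.0)⁻¹ = 6.234 kΩ.
Node voltage V_A = V_in · R_p/(R_s + R_p) = 12.6 × 0.3327 = 4.193 V.
Branch current I = V_A/R_a = 4.193/11.5 = 0.3646 mA.

I ≈ 0.365 mA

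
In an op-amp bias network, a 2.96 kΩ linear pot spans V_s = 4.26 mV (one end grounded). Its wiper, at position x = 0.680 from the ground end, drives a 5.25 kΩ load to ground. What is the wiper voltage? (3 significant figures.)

Lower segment x·R_p = 2.013 kΩ; upper segment (1−x)·R_p = 0.9472 kΩ.
R_L loads the lower segment: effective lower R = 1.455 kΩ.
V_out = 4.26 × 1.455/(0.9472 + 1.455) = 2.580 mV.

V_out ≈ 2.58 mV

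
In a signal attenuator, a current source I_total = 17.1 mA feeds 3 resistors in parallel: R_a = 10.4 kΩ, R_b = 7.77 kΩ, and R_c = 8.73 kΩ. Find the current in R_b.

I ≈ 6.48 mA

ΣG = 1/10.4 + 1/7.77 + 1/8.73 = 0.3394.
By the current-divider rule, I = I_total · G_k/ΣG = 17.1 × 0.3792 = 6.484 mA.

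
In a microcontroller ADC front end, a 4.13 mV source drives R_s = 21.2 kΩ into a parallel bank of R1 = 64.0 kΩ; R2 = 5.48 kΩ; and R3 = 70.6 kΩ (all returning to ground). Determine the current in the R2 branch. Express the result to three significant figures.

I ≈ 0.137 µA

Parallel bank: R_p = 1/(1/64.0 + 1/5.48 + 1/70.6) = 4.711 kΩ.
V_A = 4.13 × 4.711/25.91 = 0.7509 mV.
I(R2) = V_A / R2 = 0.7509/5.48 = 0.1370 µA.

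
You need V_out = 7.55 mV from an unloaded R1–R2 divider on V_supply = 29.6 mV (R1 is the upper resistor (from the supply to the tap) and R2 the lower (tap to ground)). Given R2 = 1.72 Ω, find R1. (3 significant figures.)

The divider ratio is R2/(R1+R2) = 7.55/29.6 = 0.2551.
R1 = R2·(1/k − 1) = 1.72 × 2.921 = 5.023 Ω.

R1 ≈ 5.02 Ω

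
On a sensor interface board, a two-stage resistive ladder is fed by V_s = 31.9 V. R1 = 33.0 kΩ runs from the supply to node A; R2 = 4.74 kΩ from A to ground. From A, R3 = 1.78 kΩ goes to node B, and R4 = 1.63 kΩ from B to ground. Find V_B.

V_B ≈ 0.864 V

The second stage (R3 + R4 = 3.410 kΩ) loads node A in parallel with R2.
R2 ‖ (R3+R4) = 1.983 kΩ.
So V_A = 31.9 × 0.05669 = 1.808 V.
Stage 2 is unloaded, so V_B = V_A · R4/(R3+R4) = 1.808 × 1.63/3.410 = 0.8644 V.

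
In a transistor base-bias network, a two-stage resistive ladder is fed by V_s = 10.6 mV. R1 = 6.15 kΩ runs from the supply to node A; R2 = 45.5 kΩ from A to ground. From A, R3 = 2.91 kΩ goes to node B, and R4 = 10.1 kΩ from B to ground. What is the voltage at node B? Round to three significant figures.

Node A sees R2 in parallel with the series input of stage 2, R3 + R4 = 13.01 kΩ.
Effective lower resistance at A: R2 ‖ 13.01 = 10.12 kΩ.
First divider: V_A = V_s · 10.12/(6.15 + 10.12) = 6.593 mV.
Stage 2 is unloaded, so V_B = V_A · R4/(R3+R4) = 6.593 × 10.1/13.01 = 5.118 mV.

V_B ≈ 5.12 mV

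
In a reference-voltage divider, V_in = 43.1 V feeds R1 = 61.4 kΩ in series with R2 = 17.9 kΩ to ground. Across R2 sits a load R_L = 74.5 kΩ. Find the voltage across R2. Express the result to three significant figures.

The load sits in parallel with R2, giving an effective lower resistance R2' = R2·R_L/(R2+R_L) = 14.43 kΩ.
Now apply the divider: V_out = 43.1 × 0.1903 = 8.203 V.

V_out ≈ 8.20 V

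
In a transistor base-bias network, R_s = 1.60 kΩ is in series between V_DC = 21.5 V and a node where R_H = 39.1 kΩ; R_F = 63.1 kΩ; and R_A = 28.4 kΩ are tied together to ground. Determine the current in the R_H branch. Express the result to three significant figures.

I ≈ 0.490 mA

Parallel bank: R_p = 1/(1/39.1 + 1/63.1 + 1/28.4) = 13.05 kΩ.
V_A by voltage divider: V_A = 21.5 × 13.05/(1.60 + 13.05) = 19.15 V.
Branch current I = V_A/R_H = 19.15/39.1 = 0.4898 mA.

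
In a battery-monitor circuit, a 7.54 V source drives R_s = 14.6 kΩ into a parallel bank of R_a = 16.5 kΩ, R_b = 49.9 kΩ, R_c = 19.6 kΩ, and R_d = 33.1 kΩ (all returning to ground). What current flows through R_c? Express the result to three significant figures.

Equivalent of the parallel group: R_p = 6.177 kΩ.
V_A = 7.54 × 6.177/20.78 = 2.242 V.
Branch current I = V_A/R_c = 2.242/19.6 = 0.1144 mA.

I ≈ 0.114 mA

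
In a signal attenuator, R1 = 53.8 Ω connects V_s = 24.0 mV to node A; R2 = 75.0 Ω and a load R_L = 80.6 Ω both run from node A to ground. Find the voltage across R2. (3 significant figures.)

R2 ‖ R_L = (75.0 × 80.6)/(75.0 + 80.6) = 38.85 Ω.
Now apply the divider: V_out = 24.0 × 0.4193 = 10.06 mV.
(Unloaded it would be 14.0 mV; the load pulls it down.)

V_out ≈ 10.1 mV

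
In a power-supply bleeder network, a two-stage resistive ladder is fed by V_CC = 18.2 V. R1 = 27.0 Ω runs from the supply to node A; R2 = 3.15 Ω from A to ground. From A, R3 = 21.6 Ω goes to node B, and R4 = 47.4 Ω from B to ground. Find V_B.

The second stage (R3 + R4 = 69.00 Ω) loads node A in parallel with R2.
R2 ‖ (R3+R4) = 3.012 Ω.
V_A = 18.2 × 3.012/(27.0 + 3.012) = 1.827 V.
Stage 2 is unloaded, so V_B = V_A · R4/(R3+R4) = 1.827 × 47.4/69.00 = 1.255 V.

V_B ≈ 1.25 V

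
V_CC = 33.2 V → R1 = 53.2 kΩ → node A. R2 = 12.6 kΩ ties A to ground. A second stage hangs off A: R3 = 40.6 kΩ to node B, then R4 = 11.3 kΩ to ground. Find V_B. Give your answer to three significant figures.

The second stage (R3 + R4 = 51.90 kΩ) loads node A in parallel with R2.
R2 ‖ (R3+R4) = 10.14 kΩ.
V_A = 33.2 × 10.14/(53.2 + 10.14) = 5.314 V.
Then the unloaded second divider: V_B = V_A × R4/(R3+R4) = 5.314 × 0.2177 = 1.157 V.

V_B ≈ 1.16 V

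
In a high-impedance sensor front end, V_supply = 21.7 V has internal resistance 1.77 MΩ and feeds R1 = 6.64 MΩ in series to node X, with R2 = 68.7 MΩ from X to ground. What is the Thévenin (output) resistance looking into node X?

R_th ≈ 7.49 MΩ

R1' = 1.77 + 6.64 = 8.410 MΩ (source resistance + R1).
Zeroing V_supply shorts the top of R1' to ground, so R_th = R1' ‖ R2 = 7.493 MΩ.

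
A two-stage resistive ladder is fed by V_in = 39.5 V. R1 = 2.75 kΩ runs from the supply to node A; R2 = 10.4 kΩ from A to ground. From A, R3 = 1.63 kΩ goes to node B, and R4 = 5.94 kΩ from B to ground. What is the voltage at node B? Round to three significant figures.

V_B ≈ 19.0 V

The second stage (R3 + R4 = 7.570 kΩ) loads node A in parallel with R2.
Effective lower resistance at A: R2 ‖ 7.570 = 4.381 kΩ.
First divider: V_A = V_in · 4.381/(2.75 + 4.381) = 24.27 V.
Then the unloaded second divider: V_B = V_A × R4/(R3+R4) = 24.27 × 0.7847 = 19.04 V.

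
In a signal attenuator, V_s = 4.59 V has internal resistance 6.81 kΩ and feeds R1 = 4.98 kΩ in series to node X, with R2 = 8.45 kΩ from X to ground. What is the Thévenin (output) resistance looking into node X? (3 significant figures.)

R_th ≈ 4.92 kΩ

R1' = 6.81 + 4.98 = 11.79 kΩ (source resistance + R1).
Looking into X with the source shorted: R_th = R1'·R2/(R1'+R2) = 11.79 × 8.45/20.24 = 4.922 kΩ.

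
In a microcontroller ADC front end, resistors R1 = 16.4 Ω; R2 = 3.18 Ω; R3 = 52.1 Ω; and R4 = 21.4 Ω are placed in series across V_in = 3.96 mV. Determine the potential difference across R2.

V ≈ 0.135 mV

Series total: ΣR = 16.4 + 3.18 + 52.1 + 21.4 = 93.08 Ω.
Voltage divider: V = V_in · (3.180 / 93.08) = 3.96 × 0.03416 = 0.1353 mV.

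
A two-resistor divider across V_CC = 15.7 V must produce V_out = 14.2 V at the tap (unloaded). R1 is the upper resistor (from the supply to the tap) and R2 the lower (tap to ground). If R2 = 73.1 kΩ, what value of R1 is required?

R1 ≈ 7.72 kΩ

V_out/V_CC = R2/(R1+R2) = 0.9045.
So R1 = R2 · (V_CC/V_out − 1) = 73.1 × (15.7/14.2 − 1) = 73.1 × 0.1056 = 7.722 kΩ.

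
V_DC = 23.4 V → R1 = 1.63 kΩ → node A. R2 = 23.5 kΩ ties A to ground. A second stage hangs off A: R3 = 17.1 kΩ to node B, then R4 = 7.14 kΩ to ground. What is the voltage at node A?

V_A ≈ 20.6 V

Node A sees R2 in parallel with the series input of stage 2, R3 + R4 = 24.24 kΩ.
R2 ‖ (R3+R4) = 11.93 kΩ.
V_A = 23.4 × 11.93/(1.63 + 11.93) = 20.59 V.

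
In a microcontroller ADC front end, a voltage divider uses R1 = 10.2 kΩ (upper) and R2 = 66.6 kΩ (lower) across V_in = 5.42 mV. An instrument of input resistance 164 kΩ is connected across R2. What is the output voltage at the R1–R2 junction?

V_out ≈ 4.46 mV

The load sits in parallel with R2, giving an effective lower resistance R2' = R2·R_L/(R2+R_L) = 47.37 kΩ.
Now apply the divider: V_out = 5.42 × 0.8228 = 4.460 mV.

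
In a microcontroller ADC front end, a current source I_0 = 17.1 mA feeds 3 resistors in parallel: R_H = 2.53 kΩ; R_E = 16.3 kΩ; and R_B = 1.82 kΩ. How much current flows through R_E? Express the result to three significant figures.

I ≈ 1.04 mA

Total conductance ΣG = 1/2.53 + 1/16.3 + 1/1.82 = 1.006 (units of 1/kΩ).
R_E takes the fraction G_k/ΣG = 0.06135/1.006 = 0.06098, so I = 17.1 × 0.06098 = 1.043 mA.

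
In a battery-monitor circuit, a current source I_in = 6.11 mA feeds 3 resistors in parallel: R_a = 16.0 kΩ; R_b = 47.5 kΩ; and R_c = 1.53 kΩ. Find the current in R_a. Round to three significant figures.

I ≈ 0.518 mA

Total conductance ΣG = 1/16.0 + 1/47.5 + 1/1.53 = 0.7371 (units of 1/kΩ).
Current divider: I(R_a) = I_in · G_k/ΣG = 6.11 × (0.06250/0.7371) = 6.11 × 0.08479 = 0.5180 mA.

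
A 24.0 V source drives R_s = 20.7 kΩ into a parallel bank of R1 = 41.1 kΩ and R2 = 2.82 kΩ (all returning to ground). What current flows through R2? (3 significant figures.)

Parallel bank: R_p = 1/(1/41.1 + 1/2.82) = 2.639 kΩ.
V_A by voltage divider: V_A = 24.0 × 2.639/(20.7 + 2.639) = 2.714 V.
I(R2) = V_A / R2 = 2.714/2.82 = 0.9623 mA.
(Check via current divider: I_total = 1.028 mA; share G_k/ΣG = 0.9358 → same result.)

I ≈ 0.962 mA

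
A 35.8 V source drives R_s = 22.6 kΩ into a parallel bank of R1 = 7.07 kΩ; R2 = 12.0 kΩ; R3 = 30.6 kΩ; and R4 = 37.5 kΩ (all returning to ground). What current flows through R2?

I ≈ 0.402 mA

Combine the parallel branches: R_p = (1/7.07 + 1/12.0 + 1/30.6 + 1/37.5)⁻¹ = 3.520 kΩ.
V_A = 35.8 × 3.520/26.12 = 4.824 V.
I(R2) = V_A / R2 = 4.824/12.0 = 0.4020 mA.
(Equivalently: I_total = 1.371 mA, then current-divider fraction G_k/ΣG = 0.2933.)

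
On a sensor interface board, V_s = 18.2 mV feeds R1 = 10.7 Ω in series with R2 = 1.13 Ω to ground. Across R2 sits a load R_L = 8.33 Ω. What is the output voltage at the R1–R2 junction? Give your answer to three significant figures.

First combine the lower leg with the load: R2 ‖ R_L = 0.9950 Ω.
Voltage divider with the loaded lower leg: V_out = 18.2 × 0.9950/(10.7 + 0.9950) = 18.2 × 0.08508 = 1.548 mV.

V_out ≈ 1.55 mV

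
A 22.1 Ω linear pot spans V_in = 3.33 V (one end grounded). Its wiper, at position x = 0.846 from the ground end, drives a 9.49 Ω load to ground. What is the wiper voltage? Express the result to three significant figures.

Split the track: R_lower = x·R_p = 18.70 Ω, R_upper = (1−x)·R_p = 3.403 Ω.
(x·R_p) ‖ R_L = 6.295 Ω.
Then V_out = V_in · 6.295/(3.403 + 6.295) = 2.161 V.

V_out ≈ 2.16 V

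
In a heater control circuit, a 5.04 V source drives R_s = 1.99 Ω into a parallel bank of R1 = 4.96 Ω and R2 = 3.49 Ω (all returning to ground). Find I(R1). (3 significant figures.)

I ≈ 0.515 A

Equivalent of the parallel group: R_p = 2.049 Ω.
V_A by voltage divider: V_A = 5.04 × 2.049/(1.99 + 2.049) = 2.557 V.
Branch current I = V_A/R1 = 2.557/4.96 = 0.5154 A.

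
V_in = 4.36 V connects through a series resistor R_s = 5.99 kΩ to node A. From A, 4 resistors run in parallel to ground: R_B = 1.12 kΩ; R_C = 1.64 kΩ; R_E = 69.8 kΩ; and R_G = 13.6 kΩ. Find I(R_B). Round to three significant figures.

I ≈ 0.370 mA

Equivalent of the parallel group: R_p = 0.6287 kΩ.
V_A by voltage divider: V_A = 4.36 × 0.6287/(5.99 + 0.6287) = 0.4142 V.
I(R_B) = V_A / R_B = 0.4142/1.12 = 0.3698 mA.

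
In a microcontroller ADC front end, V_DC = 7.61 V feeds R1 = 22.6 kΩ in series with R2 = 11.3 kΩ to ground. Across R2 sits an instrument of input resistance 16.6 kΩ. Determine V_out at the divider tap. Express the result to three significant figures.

V_out ≈ 1.74 V

First combine the lower leg with the load: R2 ‖ R_L = 6.723 kΩ.
Voltage divider with the loaded lower leg: V_out = 7.61 × 6.723/(22.6 + 6.723) = 7.61 × 0.2293 = 1.745 V.
(Unloaded it would be 2.54 V; the load pulls it down.)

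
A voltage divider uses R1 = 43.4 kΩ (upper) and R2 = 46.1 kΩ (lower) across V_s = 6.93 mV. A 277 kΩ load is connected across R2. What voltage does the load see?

V_out ≈ 3.30 mV

The load sits in parallel with R2, giving an effective lower resistance R2' = R2·R_L/(R2+R_L) = 39.52 kΩ.
Voltage divider with the loaded lower leg: V_out = 6.93 × 39.52/(43.4 + 39.52) = 6.93 × 0.4766 = 3.303 mV.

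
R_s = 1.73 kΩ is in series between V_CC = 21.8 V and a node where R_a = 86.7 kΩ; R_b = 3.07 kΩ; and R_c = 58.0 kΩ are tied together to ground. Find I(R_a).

Combine the parallel branches: R_p = (1/86.7 + 1/3.07 + 1/58.0)⁻¹ = 2.821 kΩ.
V_A = 21.8 × 2.821/4.551 = 13.51 V.
I(R_a) = V_A / R_a = 13.51/86.7 = 0.1559 mA.

I ≈ 0.156 mA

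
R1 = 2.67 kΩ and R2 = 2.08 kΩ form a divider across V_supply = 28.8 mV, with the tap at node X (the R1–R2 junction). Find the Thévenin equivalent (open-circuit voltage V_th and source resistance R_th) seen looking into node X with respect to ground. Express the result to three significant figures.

Open-circuit (no load on X): V_th = V_supply · R2/(R1 + R2) = 28.8 × 2.08/(2.670 + 2.08) = 12.61 mV.
With V_supply suppressed (replaced by a short), R_th = R1 ‖ R2 = (2.670 × 2.08)/(2.670 + 2.08) = 1.169 kΩ.

V_th ≈ 12.6 mV, R_th ≈ 1.17 kΩ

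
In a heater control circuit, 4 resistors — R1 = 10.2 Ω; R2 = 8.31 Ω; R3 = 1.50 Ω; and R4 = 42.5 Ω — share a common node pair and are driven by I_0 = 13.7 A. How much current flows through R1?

Total conductance ΣG = 1/10.2 + 1/8.31 + 1/1.50 + 1/42.5 = 0.9086 (units of 1/Ω).
By the current-divider rule, I = I_0 · G_k/ΣG = 13.7 × 0.1079 = 1.478 A.

I ≈ 1.48 A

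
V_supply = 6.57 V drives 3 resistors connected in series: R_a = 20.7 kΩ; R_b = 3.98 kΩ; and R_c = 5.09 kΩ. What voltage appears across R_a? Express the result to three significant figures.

ΣR = 20.7 + 3.98 + 5.09 = 29.77 kΩ.
By the voltage-divider rule, V = 6.57 × 20.70/29.77 = 4.568 V.

V ≈ 4.57 V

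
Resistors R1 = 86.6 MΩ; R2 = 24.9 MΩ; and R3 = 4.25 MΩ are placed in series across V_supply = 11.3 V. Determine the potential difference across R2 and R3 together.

Total series resistance ΣR = 86.6 + 24.9 + 4.25 = 115.8 MΩ.
R_{R2..R3} = 24.9 + 4.25 = 29.15 MΩ.
By the voltage-divider rule, V = 11.3 × 29.15/115.8 = 2.846 V.

V ≈ 2.85 V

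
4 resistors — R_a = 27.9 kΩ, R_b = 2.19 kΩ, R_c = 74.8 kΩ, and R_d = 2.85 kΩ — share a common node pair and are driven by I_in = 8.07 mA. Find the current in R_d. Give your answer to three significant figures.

Conductances: ΣG = 1/27.9 + 1/2.19 + 1/74.8 + 1/2.85 = 0.8567 (1/kΩ).
Current divider: I(R_d) = I_in · G_k/ΣG = 8.07 × (0.3509/0.8567) = 8.07 × 0.4096 = 3.305 mA.

I ≈ 3.31 mA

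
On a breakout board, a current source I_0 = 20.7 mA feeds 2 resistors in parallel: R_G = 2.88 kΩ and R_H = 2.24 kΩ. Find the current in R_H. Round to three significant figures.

Two-branch current divider: I_k = I_0 · R_other/(R_1 + R_2).
I(R_H) = 20.7 × 2.88/(2.88 + 2.24) = 20.7 × 0.5625 = 11.64 mA.

I ≈ 11.6 mA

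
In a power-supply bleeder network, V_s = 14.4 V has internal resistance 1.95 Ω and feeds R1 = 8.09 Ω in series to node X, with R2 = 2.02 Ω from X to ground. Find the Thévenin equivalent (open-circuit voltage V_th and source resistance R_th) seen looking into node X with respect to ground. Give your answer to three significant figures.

R1' = 1.95 + 8.09 = 10.04 Ω (source resistance + R1).
With X open, the divider is unloaded: V_th = 14.4 × 2.02/12.06 = 2.412 V.
Zeroing V_s shorts the top of R1' to ground, so R_th = R1' ‖ R2 = 1.682 Ω.

V_th ≈ 2.41 V, R_th ≈ 1.68 Ω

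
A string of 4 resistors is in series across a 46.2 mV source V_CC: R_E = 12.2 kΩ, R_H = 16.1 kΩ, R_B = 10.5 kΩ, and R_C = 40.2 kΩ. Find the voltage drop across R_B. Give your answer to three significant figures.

Series total: ΣR = 12.2 + 16.1 + 10.5 + 40.2 = 79.00 kΩ.
By the voltage-divider rule, V = 46.2 × 10.50/79.00 = 6.141 mV.

V ≈ 6.14 mV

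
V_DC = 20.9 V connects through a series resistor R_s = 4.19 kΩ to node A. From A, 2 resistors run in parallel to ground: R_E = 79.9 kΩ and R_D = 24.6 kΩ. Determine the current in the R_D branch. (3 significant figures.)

Parallel bank: R_p = 1/(1/79.9 + 1/24.6) = 18.81 kΩ.
V_A = 20.9 × 18.81/23.00 = 17.09 V.
Branch current I = V_A/R_D = 17.09/24.6 = 0.6948 mA.
(Equivalently: I_total = 0.9087 mA, then current-divider fraction G_k/ΣG = 0.7646.)

I ≈ 0.695 mA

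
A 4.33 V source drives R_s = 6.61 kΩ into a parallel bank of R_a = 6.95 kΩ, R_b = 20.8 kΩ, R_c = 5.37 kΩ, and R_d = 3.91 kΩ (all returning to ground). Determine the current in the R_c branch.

I ≈ 0.155 mA

Equivalent of the parallel group: R_p = 1.577 kΩ.
Node voltage V_A = V_CC · R_p/(R_s + R_p) = 4.33 × 0.1927 = 0.8342 V.
Branch current I = V_A/R_c = 0.8342/5.37 = 0.1554 mA.
(Check via current divider: I_total = 0.5289 mA; share G_k/ΣG = 0.2938 → same result.)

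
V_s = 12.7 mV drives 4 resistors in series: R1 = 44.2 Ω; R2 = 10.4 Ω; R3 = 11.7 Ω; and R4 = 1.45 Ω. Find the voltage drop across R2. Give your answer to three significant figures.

V ≈ 1.95 mV

Series total: ΣR = 44.2 + 10.4 + 11.7 + 1.45 = 67.75 Ω.
By the voltage-divider rule, V = 12.7 × 10.40/67.75 = 1.950 mV.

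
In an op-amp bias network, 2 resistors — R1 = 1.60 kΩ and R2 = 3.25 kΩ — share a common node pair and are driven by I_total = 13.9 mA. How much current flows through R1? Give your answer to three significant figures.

I ≈ 9.31 mA

With just two branches, the current splits inversely with resistance.
So I = 13.9 × 3.25/4.850 = 9.314 mA.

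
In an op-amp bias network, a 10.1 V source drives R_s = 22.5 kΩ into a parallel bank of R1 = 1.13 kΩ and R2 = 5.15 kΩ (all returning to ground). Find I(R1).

I ≈ 0.354 mA

Parallel bank: R_p = 1/(1/1.13 + 1/5.15) = 0.9267 kΩ.
V_A by voltage divider: V_A = 10.1 × 0.9267/(22.5 + 0.9267) = 0.3995 V.
Branch current I = V_A/R1 = 0.3995/1.13 = 0.3536 mA.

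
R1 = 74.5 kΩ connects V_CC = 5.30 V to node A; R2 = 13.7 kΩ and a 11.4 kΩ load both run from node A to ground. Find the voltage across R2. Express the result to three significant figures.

The load sits in parallel with R2, giving an effective lower resistance R2' = R2·R_L/(R2+R_L) = 6.222 kΩ.
Then V_out = V_CC · R2'/(R1 + R2') = 5.30 × 6.222/80.72 = 0.4085 V.

V_out ≈ 0.409 V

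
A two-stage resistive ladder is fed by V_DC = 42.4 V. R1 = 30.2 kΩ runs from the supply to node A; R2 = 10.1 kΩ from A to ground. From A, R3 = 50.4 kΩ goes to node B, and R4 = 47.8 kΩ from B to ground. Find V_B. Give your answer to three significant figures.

V_B ≈ 4.80 V

Looking into the second stage from A: R3 + R4 = 98.20 kΩ appears in parallel with R2.
Effective lower resistance at A: R2 ‖ 98.20 = 9.158 kΩ.
V_A = 42.4 × 9.158/(30.2 + 9.158) = 9.866 V.
Then the unloaded second divider: V_B = V_A × R4/(R3+R4) = 9.866 × 0.4868 = 4.802 V.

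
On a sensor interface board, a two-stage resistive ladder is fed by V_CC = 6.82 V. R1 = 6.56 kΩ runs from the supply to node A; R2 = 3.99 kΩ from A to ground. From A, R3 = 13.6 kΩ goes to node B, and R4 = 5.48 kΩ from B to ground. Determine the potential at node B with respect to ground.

Node A sees R2 in parallel with the series input of stage 2, R3 + R4 = 19.08 kΩ.
R2 ‖ (R3+R4) = 3.300 kΩ.
V_A = 6.82 × 3.300/(6.56 + 3.300) = 2.283 V.
Stage 2 is unloaded, so V_B = V_A · R4/(R3+R4) = 2.283 × 5.48/19.08 = 0.6556 V.

V_B ≈ 0.656 V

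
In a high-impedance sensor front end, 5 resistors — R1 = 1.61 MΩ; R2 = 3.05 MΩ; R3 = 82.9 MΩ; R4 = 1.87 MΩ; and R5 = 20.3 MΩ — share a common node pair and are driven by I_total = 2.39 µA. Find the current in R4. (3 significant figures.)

I ≈ 0.827 µA

Conductances: ΣG = 1/1.61 + 1/3.05 + 1/82.9 + 1/1.87 + 1/20.3 = 1.545 (1/MΩ).
By the current-divider rule, I = I_total · G_k/ΣG = 2.39 × 0.3461 = 0.8272 µA.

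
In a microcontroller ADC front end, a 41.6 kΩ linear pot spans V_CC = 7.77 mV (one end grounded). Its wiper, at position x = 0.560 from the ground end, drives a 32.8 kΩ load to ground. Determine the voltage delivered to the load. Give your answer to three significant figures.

V_out ≈ 3.32 mV

Lower segment x·R_p = 23.30 kΩ; upper segment (1−x)·R_p = 18.30 kΩ.
R_L loads the lower segment: effective lower R = 13.62 kΩ.
V_out = 7.77 × 13.62/(18.30 + 13.62) = 3.315 mV.
(Unloaded: V_out = x·V_CC = 4.35 mV.)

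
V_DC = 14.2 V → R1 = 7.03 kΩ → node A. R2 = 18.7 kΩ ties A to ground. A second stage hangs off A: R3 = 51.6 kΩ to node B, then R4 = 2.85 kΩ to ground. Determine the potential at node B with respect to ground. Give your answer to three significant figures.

Looking into the second stage from A: R3 + R4 = 54.45 kΩ appears in parallel with R2.
Effective lower resistance at A: R2 ‖ 54.45 = 13.92 kΩ.
V_A = 14.2 × 13.92/(7.03 + 13.92) = 9.435 V.
Then the unloaded second divider: V_B = V_A × R4/(R3+R4) = 9.435 × 0.05234 = 0.4938 V.

V_B ≈ 0.494 V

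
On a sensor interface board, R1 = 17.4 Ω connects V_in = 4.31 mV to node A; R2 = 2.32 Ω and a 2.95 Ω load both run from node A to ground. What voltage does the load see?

V_out ≈ 0.299 mV

The load sits in parallel with R2, giving an effective lower resistance R2' = R2·R_L/(R2+R_L) = 1.299 Ω.
Now apply the divider: V_out = 4.31 × 0.06945 = 0.2993 mV.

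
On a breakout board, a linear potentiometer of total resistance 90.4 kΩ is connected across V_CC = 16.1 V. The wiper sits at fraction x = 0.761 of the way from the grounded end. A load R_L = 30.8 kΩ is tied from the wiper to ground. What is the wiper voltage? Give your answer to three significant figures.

The pot divides into 21.61 kΩ above the wiper and 68.79 kΩ below.
Lower segment in parallel with the load: 68.79 ‖ 30.8 = 21.27 kΩ.
V_out = 16.1 × 21.27/(21.61 + 21.27) = 7.988 V.
(Unloaded: V_out = x·V_CC = 12.3 V.)

V_out ≈ 7.99 V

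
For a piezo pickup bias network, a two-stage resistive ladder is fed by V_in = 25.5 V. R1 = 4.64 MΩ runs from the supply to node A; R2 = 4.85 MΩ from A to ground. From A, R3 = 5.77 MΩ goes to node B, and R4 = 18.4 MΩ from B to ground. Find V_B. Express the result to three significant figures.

V_B ≈ 9.03 V

Node A sees R2 in parallel with the series input of stage 2, R3 + R4 = 24.17 MΩ.
Effective lower resistance at A: R2 ‖ 24.17 = 4.039 MΩ.
So V_A = 25.5 × 0.4654 = 11.87 V.
Then the unloaded second divider: V_B = V_A × R4/(R3+R4) = 11.87 × 0.7613 = 9.035 V.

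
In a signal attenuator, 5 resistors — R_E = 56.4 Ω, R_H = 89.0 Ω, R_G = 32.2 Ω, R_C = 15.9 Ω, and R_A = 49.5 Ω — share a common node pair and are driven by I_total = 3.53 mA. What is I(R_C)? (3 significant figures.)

Conductances: ΣG = 1/56.4 + 1/89.0 + 1/32.2 + 1/15.9 + 1/49.5 = 0.1431 (1/Ω).
By the current-divider rule, I = I_total · G_k/ΣG = 3.53 × 0.4395 = 1.551 mA.

I ≈ 1.55 mA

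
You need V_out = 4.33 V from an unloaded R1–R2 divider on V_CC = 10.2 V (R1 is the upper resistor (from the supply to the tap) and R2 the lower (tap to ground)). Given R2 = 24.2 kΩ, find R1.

Required fraction k = V_out/V_CC = 0.4245.
Rearranging, R1 = R2·(1−k)/k = 24.2 × 1.356 = 32.81 kΩ.

R1 ≈ 32.8 kΩ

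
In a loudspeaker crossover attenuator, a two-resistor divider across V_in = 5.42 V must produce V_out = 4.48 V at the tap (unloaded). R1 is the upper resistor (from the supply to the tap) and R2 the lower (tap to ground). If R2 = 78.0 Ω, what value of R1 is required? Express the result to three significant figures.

R1 ≈ 16.4 Ω

Required fraction k = V_out/V_in = 0.8266.
R1 = R2·(1/k − 1) = 78.0 × 0.2098 = 16.37 Ω.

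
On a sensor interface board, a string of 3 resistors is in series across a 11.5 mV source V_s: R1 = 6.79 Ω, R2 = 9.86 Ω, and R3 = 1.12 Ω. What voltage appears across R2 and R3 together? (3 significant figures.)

V ≈ 7.11 mV

Series total: ΣR = 6.79 + 9.86 + 1.12 = 17.77 Ω.
R_{R2..R3} = 9.86 + 1.12 = 10.98 Ω.
V = V_s · R/ΣR = 11.5 × 0.6179 = 7.106 mV.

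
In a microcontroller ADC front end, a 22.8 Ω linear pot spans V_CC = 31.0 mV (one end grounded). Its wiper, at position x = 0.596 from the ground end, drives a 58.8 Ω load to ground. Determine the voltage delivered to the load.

Split the track: R_lower = x·R_p = 13.59 Ω, R_upper = (1−x)·R_p = 9.211 Ω.
R_L loads the lower segment: effective lower R = 11.04 Ω.
Loaded-divider output: V_out = 31.0 × 0.5451 = 16.90 mV.

V_out ≈ 16.9 mV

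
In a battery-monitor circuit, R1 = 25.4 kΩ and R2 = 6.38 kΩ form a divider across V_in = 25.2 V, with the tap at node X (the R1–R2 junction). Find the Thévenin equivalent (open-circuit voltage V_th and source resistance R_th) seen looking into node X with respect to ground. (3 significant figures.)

V_th is the unloaded tap voltage: V_in · R2/(R1+R2) = 25.2 × 0.2008 = 5.059 V.
With V_in suppressed (replaced by a short), R_th = R1 ‖ R2 = (25.40 × 6.38)/(25.40 + 6.38) = 5.099 kΩ.

V_th ≈ 5.06 V, R_th ≈ 5.10 kΩ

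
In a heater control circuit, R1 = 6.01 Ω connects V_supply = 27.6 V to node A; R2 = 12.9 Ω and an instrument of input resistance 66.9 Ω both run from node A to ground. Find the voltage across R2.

V_out ≈ 17.7 V

The load sits in parallel with R2, giving an effective lower resistance R2' = R2·R_L/(R2+R_L) = 10.81 Ω.
Now apply the divider: V_out = 27.6 × 0.6428 = 17.74 V.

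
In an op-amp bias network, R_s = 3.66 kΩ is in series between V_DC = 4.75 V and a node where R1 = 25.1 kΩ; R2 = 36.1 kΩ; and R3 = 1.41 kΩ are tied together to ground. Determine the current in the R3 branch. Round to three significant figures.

Equivalent of the parallel group: R_p = 1.287 kΩ.
V_A by voltage divider: V_A = 4.75 × 1.287/(3.66 + 1.287) = 1.236 V.
I(R3) = V_A / R3 = 1.236/1.41 = 0.8766 mA.
(Equivalently: I_total = 0.9601 mA, then current-divider fraction G_k/ΣG = 0.9130.)

I ≈ 0.877 mA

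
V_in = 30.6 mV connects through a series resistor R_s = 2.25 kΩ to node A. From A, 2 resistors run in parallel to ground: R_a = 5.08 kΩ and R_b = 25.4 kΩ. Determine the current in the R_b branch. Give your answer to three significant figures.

Parallel bank: R_p = 1/(1/5.08 + 1/25.4) = 4.233 kΩ.
V_A = 30.6 × 4.233/6.483 = 19.98 mV.
Branch current I = V_A/R_b = 19.98/25.4 = 0.7866 µA.
(Check via current divider: I_total = 4.720 µA; share G_k/ΣG = 0.1667 → same result.)

I ≈ 0.787 µA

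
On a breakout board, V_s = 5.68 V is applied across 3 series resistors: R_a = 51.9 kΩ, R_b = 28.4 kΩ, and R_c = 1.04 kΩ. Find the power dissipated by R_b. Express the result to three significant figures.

Series current I = V_s/ΣR = 5.68/81.34 = 0.06983 mA.
P = I²R = 0.004876 × 28.4 = 0.1385 mW.

P ≈ 0.138 mW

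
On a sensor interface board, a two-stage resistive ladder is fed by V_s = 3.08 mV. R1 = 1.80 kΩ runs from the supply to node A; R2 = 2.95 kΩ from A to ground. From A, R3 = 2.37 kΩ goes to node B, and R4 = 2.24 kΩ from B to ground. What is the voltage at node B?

Node A sees R2 in parallel with the series input of stage 2, R3 + R4 = 4.610 kΩ.
Effective lower resistance at A: R2 ‖ 4.610 = 1.799 kΩ.
V_A = 3.08 × 1.799/(1.80 + 1.799) = 1.540 mV.
Then the unloaded second divider: V_B = V_A × R4/(R3+R4) = 1.540 × 0.4859 = 0.7481 mV.

V_B ≈ 0.748 mV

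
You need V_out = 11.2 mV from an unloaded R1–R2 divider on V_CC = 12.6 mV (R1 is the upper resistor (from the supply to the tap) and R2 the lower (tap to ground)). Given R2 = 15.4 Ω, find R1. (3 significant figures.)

The divider ratio is R2/(R1+R2) = 11.2/12.6 = 0.8889.
Rearranging, R1 = R2·(1−k)/k = 15.4 × 0.1250 = 1.925 Ω.

R1 ≈ 1.93 Ω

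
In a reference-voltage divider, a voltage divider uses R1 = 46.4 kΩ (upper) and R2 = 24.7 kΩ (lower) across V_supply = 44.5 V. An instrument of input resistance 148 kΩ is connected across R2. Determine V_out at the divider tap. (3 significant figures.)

R2 ‖ R_L = (24.7 × 148)/(24.7 + 148) = 21.17 kΩ.
Voltage divider with the loaded lower leg: V_out = 44.5 × 21.17/(46.4 + 21.17) = 44.5 × 0.3133 = 13.94 V.

V_out ≈ 13.9 V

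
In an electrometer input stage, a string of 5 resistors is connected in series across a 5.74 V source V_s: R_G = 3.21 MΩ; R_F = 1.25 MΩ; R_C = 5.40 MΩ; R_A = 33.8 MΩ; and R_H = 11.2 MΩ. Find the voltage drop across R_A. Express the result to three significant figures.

Series total: ΣR = 3.21 + 1.25 + 5.40 + 33.8 + 11.2 = 54.86 MΩ.
By the voltage-divider rule, V = 5.74 × 33.80/54.86 = 3.536 V.

V ≈ 3.54 V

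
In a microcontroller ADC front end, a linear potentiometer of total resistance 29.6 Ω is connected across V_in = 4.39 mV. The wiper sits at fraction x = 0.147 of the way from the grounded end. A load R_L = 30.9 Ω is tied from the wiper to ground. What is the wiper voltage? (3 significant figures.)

Lower segment x·R_p = 4.351 Ω; upper segment (1−x)·R_p = 25.25 Ω.
R_L loads the lower segment: effective lower R = 3.814 Ω.
V_out = 4.39 × 3.814/(25.25 + 3.814) = 0.5761 mV.

V_out ≈ 0.576 mV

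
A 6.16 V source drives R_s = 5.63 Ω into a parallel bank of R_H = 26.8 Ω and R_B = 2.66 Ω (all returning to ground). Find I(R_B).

I ≈ 0.696 A

Parallel bank: R_p = 1/(1/26.8 + 1/2.66) = 2.420 Ω.
V_A = 6.16 × 2.420/8.050 = 1.852 V.
I(R_B) = V_A / R_B = 1.852/2.66 = 0.6961 A.
(Check via current divider: I_total = 0.7652 A; share G_k/ΣG = 0.9097 → same result.)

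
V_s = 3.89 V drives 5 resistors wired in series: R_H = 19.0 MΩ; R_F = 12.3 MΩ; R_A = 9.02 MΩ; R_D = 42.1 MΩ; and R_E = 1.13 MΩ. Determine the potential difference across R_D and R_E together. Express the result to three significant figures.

V ≈ 2.01 V

Series total: ΣR = 19.0 + 12.3 + 9.02 + 42.1 + 1.13 = 83.55 MΩ.
R_{R_D..R_E} = 42.1 + 1.13 = 43.23 MΩ.
Voltage divider: V = V_s · (43.23 / 83.55) = 3.89 × 0.5174 = 2.013 V.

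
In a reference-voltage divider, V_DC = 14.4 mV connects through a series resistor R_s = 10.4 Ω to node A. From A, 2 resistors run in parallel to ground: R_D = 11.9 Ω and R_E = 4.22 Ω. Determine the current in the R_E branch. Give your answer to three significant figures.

Parallel bank: R_p = 1/(1/11.9 + 1/4.22) = 3.115 Ω.
Node voltage V_A = V_DC · R_p/(R_s + R_p) = 14.4 × 0.2305 = 3.319 mV.
I(R_E) = V_A / R_E = 3.319/4.22 = 0.7865 mA.

I ≈ 0.787 mA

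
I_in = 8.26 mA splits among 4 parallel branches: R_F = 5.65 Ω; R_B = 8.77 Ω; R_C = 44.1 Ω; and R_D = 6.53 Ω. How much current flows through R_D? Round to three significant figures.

ΣG = 1/5.65 + 1/8.77 + 1/44.1 + 1/6.53 = 0.4668.
R_D takes the fraction G_k/ΣG = 0.1531/0.4668 = 0.3280, so I = 8.26 × 0.3280 = 2.710 mA.

I ≈ 2.71 mA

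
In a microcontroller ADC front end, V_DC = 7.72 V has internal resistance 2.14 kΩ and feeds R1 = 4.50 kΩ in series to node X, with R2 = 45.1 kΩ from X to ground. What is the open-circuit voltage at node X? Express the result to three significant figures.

V_th ≈ 6.73 V

R1' = 2.14 + 4.50 = 6.640 kΩ (source resistance + R1).
Open-circuit (no load on X): V_th = V_DC · R2/(R1' + R2) = 7.72 × 45.1/(6.640 + 45.1) = 6.729 V.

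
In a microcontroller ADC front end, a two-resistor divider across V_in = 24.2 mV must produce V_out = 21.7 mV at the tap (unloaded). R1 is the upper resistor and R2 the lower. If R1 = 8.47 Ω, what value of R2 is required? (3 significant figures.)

V_out/V_in = R2/(R1+R2) = 0.8967.
So R2 = R1 · V_out/(V_in − V_out) = 8.47 × 21.7/(24.2 − 21.7) = 8.47 × 8.680 = 73.52 Ω.

R2 ≈ 73.5 Ω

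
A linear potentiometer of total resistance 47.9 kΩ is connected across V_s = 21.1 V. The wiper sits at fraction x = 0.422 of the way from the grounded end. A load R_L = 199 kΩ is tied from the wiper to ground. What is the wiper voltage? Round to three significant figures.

Lower segment x·R_p = 20.21 kΩ; upper segment (1−x)·R_p = 27.69 kΩ.
Lower segment in parallel with the load: 20.21 ‖ 199 = 18.35 kΩ.
Loaded-divider output: V_out = 21.1 × 0.3986 = 8.410 V.

V_out ≈ 8.41 V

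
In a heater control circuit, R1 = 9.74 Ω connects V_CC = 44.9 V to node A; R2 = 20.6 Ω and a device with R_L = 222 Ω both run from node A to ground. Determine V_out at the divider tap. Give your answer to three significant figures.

V_out ≈ 29.6 V

R2 ‖ R_L = (20.6 × 222)/(20.6 + 222) = 18.85 Ω.
Then V_out = V_CC · R2'/(R1 + R2') = 44.9 × 18.85/28.59 = 29.60 V.
(Unloaded it would be 30.5 V; the load pulls it down.)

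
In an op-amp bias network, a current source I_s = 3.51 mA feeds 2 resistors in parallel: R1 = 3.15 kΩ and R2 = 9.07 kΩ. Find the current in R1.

Two-branch current divider: I_k = I_s · R_other/(R_1 + R_2).
So I = 3.51 × 9.07/12.22 = 2.605 mA.

I ≈ 2.61 mA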